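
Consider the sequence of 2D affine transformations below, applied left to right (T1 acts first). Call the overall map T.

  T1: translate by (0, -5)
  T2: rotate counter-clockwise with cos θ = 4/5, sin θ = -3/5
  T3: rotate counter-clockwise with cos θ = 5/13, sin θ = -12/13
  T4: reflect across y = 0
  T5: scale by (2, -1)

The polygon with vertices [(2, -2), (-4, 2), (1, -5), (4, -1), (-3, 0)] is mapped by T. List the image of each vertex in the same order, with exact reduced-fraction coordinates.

T1 translate by (0, -5): (2, -2) → (2, -7); (-4, 2) → (-4, -3); (1, -5) → (1, -10); (4, -1) → (4, -6); (-3, 0) → (-3, -5)
T2 rotate counter-clockwise with cos θ = 4/5, sin θ = -3/5: (2, -7) → (-13/5, -34/5); (-4, -3) → (-5, 0); (1, -10) → (-26/5, -43/5); (4, -6) → (-2/5, -36/5); (-3, -5) → (-27/5, -11/5)
T3 rotate counter-clockwise with cos θ = 5/13, sin θ = -12/13: (-13/5, -34/5) → (-473/65, -14/65); (-5, 0) → (-25/13, 60/13); (-26/5, -43/5) → (-646/65, 97/65); (-2/5, -36/5) → (-34/5, -12/5); (-27/5, -11/5) → (-267/65, 269/65)
T4 reflect across y = 0: (-473/65, -14/65) → (-473/65, 14/65); (-25/13, 60/13) → (-25/13, -60/13); (-646/65, 97/65) → (-646/65, -97/65); (-34/5, -12/5) → (-34/5, 12/5); (-267/65, 269/65) → (-267/65, -269/65)
T5 scale by (2, -1): (-473/65, 14/65) → (-946/65, -14/65); (-25/13, -60/13) → (-50/13, 60/13); (-646/65, -97/65) → (-1292/65, 97/65); (-34/5, 12/5) → (-68/5, -12/5); (-267/65, -269/65) → (-534/65, 269/65)

image vertices: (-946/65, -14/65), (-50/13, 60/13), (-1292/65, 97/65), (-68/5, -12/5), (-534/65, 269/65)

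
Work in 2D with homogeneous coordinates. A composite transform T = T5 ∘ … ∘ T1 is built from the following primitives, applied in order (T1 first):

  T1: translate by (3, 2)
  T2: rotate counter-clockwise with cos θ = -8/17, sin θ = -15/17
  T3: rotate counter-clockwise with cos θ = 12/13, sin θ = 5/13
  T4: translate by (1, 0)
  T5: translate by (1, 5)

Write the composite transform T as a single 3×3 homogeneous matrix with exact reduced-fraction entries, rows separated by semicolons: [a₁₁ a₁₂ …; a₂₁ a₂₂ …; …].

T1 = [1 0 3; 0 1 2; 0 0 1]
T2·T1 = [-8/17 15/17 6/17; -15/17 -8/17 -61/17; 0 0 1]
T3·…·T1 = [-21/221 220/221 29/17; -220/221 -21/221 -54/17; 0 0 1]
T4·…·T1 = [-21/221 220/221 46/17; -220/221 -21/221 -54/17; 0 0 1]
T5·…·T1 = [-21/221 220/221 63/17; -220/221 -21/221 31/17; 0 0 1]

T = [-21/221 220/221 63/17; -220/221 -21/221 31/17; 0 0 1]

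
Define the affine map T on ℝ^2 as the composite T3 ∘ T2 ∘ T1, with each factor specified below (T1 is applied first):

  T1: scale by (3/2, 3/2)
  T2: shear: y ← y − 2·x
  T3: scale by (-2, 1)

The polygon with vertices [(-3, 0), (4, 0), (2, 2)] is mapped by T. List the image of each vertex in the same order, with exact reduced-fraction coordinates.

image vertices: (9, 9), (-12, -12), (-6, -3)

T1 scale by (3/2, 3/2): (-3, 0) → (-9/2, 0); (4, 0) → (6, 0); (2, 2) → (3, 3)
T2 shear: y ← y − 2·x: (-9/2, 0) → (-9/2, 9); (6, 0) → (6, -12); (3, 3) → (3, -3)
T3 scale by (-2, 1): (-9/2, 9) → (9, 9); (6, -12) → (-12, -12); (3, -3) → (-6, -3)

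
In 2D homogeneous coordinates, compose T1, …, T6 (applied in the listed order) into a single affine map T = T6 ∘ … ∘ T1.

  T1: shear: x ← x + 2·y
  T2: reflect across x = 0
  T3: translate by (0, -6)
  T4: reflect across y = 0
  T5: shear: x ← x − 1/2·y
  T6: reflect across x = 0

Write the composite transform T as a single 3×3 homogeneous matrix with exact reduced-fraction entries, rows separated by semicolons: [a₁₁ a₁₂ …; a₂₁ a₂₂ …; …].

T1 = [1 2 0; 0 1 0; 0 0 1]
T2·T1 = [-1 -2 0; 0 1 0; 0 0 1]
T3·…·T1 = [-1 -2 0; 0 1 -6; 0 0 1]
T4·…·T1 = [-1 -2 0; 0 -1 6; 0 0 1]
T5·…·T1 = [-1 -3/2 -3; 0 -1 6; 0 0 1]
T6·…·T1 = [1 3/2 3; 0 -1 6; 0 0 1]

T = [1 3/2 3; 0 -1 6; 0 0 1]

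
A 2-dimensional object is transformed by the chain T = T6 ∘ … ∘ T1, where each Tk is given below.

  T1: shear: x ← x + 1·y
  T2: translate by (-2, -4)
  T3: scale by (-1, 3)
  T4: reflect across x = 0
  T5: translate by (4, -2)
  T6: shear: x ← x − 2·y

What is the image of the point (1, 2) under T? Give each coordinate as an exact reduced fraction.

T(p) = (21, -8)

T1 shear: x ← x + 1·y: (1, 2) → (3, 2)
T2 translate by (-2, -4): (3, 2) → (1, -2)
T3 scale by (-1, 3): (1, -2) → (-1, -6)
T4 reflect across x = 0: (-1, -6) → (1, -6)
T5 translate by (4, -2): (1, -6) → (5, -8)
T6 shear: x ← x − 2·y: (5, -8) → (21, -8)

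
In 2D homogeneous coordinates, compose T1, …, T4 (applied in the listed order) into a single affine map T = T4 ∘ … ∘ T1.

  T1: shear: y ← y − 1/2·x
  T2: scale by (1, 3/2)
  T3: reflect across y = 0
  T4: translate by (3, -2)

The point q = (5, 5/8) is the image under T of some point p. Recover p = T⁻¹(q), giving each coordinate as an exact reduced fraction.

p = (2, -3/4)

T1 = [1 0 0; -1/2 1 0; 0 0 1]
T2·T1 = [1 0 0; -3/4 3/2 0; 0 0 1]
T3·…·T1 = [1 0 0; 3/4 -3/2 0; 0 0 1]
T4·…·T1 = [1 0 3; 3/4 -3/2 -2; 0 0 1]
det M = -3/2; M⁻¹ = [1 0 -3; 1/2 -2/3 -17/6; 0 0 1]
M⁻¹ · (5, 5/8)ᵀ = (2, -3/4)ᵀ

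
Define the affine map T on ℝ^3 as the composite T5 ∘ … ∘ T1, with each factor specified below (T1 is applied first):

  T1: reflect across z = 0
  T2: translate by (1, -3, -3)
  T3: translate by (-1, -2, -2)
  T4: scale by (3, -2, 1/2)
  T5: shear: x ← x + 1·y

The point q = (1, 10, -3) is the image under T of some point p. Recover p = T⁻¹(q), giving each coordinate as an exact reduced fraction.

T1 = [1 0 0 0; 0 1 0 0; 0 0 -1 0; 0 0 0 1]
T2·T1 = [1 0 0 1; 0 1 0 -3; 0 0 -1 -3; 0 0 0 1]
T3·…·T1 = [1 0 0 0; 0 1 0 -5; 0 0 -1 -5; 0 0 0 1]
T4·…·T1 = [3 0 0 0; 0 -2 0 10; 0 0 -1/2 -5/2; 0 0 0 1]
T5·…·T1 = [3 -2 0 10; 0 -2 0 10; 0 0 -1/2 -5/2; 0 0 0 1]
det M = 3; M⁻¹ = [1/3 -1/3 0 0; 0 -1/2 0 5; 0 0 -2 -5; 0 0 0 1]
M⁻¹ · (1, 10, -3)ᵀ = (-3, 0, 1)ᵀ

p = (-3, 0, 1)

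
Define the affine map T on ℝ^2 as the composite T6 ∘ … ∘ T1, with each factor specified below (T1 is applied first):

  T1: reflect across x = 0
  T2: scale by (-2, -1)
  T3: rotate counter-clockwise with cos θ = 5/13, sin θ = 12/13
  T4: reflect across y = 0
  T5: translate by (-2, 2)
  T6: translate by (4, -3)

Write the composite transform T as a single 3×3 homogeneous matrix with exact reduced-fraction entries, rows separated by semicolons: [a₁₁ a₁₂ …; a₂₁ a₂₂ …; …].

T1 = [-1 0 0; 0 1 0; 0 0 1]
T2·T1 = [2 0 0; 0 -1 0; 0 0 1]
T3·…·T1 = [10/13 12/13 0; 24/13 -5/13 0; 0 0 1]
T4·…·T1 = [10/13 12/13 0; -24/13 5/13 0; 0 0 1]
T5·…·T1 = [10/13 12/13 -2; -24/13 5/13 2; 0 0 1]
T6·…·T1 = [10/13 12/13 2; -24/13 5/13 -1; 0 0 1]

T = [10/13 12/13 2; -24/13 5/13 -1; 0 0 1]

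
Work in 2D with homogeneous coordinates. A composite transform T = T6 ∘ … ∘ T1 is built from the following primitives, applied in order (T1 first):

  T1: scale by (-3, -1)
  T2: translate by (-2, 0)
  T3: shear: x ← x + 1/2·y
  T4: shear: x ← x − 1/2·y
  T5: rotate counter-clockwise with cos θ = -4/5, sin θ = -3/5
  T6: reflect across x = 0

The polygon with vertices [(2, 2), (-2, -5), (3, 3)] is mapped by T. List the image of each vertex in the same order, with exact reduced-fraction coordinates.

image vertices: (-26/5, 32/5), (1/5, -32/5), (-7, 9)

T1 scale by (-3, -1): (2, 2) → (-6, -2); (-2, -5) → (6, 5); (3, 3) → (-9, -3)
T2 translate by (-2, 0): (-6, -2) → (-8, -2); (6, 5) → (4, 5); (-9, -3) → (-11, -3)
T3 shear: x ← x + 1/2·y: (-8, -2) → (-9, -2); (4, 5) → (13/2, 5); (-11, -3) → (-25/2, -3)
T4 shear: x ← x − 1/2·y: (-9, -2) → (-8, -2); (13/2, 5) → (4, 5); (-25/2, -3) → (-11, -3)
T5 rotate counter-clockwise with cos θ = -4/5, sin θ = -3/5: (-8, -2) → (26/5, 32/5); (4, 5) → (-1/5, -32/5); (-11, -3) → (7, 9)
T6 reflect across x = 0: (26/5, 32/5) → (-26/5, 32/5); (-1/5, -32/5) → (1/5, -32/5); (7, 9) → (-7, 9)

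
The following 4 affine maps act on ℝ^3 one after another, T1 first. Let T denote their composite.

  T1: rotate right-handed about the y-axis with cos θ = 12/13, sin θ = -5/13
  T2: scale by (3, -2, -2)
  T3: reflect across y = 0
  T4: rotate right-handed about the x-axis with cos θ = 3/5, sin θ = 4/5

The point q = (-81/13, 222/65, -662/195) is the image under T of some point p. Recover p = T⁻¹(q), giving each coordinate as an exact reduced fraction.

T1 = [12/13 0 -5/13 0; 0 1 0 0; 5/13 0 12/13 0; 0 0 0 1]
T2·T1 = [36/13 0 -15/13 0; 0 -2 0 0; -10/13 0 -24/13 0; 0 0 0 1]
T3·…·T1 = [36/13 0 -15/13 0; 0 2 0 0; -10/13 0 -24/13 0; 0 0 0 1]
T4·…·T1 = [36/13 0 -15/13 0; 8/13 6/5 96/65 0; -6/13 8/5 -72/65 0; 0 0 0 1]
det M = -12; M⁻¹ = [4/13 2/13 -3/26 0; 0 3/10 2/5 0; -5/39 24/65 -18/65 0; 0 0 0 1]
M⁻¹ · (-81/13, 222/65, -662/195)ᵀ = (-1, -1/3, 3)ᵀ

p = (-1, -1/3, 3)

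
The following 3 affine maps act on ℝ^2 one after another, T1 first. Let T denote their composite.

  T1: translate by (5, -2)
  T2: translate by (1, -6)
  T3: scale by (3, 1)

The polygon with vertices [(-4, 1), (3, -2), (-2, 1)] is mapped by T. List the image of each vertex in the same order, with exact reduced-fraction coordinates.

T1 translate by (5, -2): (-4, 1) → (1, -1); (3, -2) → (8, -4); (-2, 1) → (3, -1)
T2 translate by (1, -6): (1, -1) → (2, -7); (8, -4) → (9, -10); (3, -1) → (4, -7)
T3 scale by (3, 1): (2, -7) → (6, -7); (9, -10) → (27, -10); (4, -7) → (12, -7)

image vertices: (6, -7), (27, -10), (12, -7)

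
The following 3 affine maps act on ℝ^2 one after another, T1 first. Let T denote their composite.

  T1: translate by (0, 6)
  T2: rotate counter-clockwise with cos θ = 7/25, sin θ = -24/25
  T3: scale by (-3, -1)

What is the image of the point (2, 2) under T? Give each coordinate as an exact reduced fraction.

T(p) = (-618/25, -8/25)

T1 translate by (0, 6): (2, 2) → (2, 8)
T2 rotate counter-clockwise with cos θ = 7/25, sin θ = -24/25: (2, 8) → (206/25, 8/25)
T3 scale by (-3, -1): (206/25, 8/25) → (-618/25, -8/25)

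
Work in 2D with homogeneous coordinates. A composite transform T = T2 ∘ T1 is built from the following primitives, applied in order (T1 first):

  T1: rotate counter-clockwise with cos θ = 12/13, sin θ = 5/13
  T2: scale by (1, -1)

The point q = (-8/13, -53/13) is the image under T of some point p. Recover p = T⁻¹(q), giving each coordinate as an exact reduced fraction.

p = (1, 4)

T1 = [12/13 -5/13 0; 5/13 12/13 0; 0 0 1]
T2·T1 = [12/13 -5/13 0; -5/13 -12/13 0; 0 0 1]
det M = -1; M⁻¹ = [12/13 -5/13 0; -5/13 -12/13 0; 0 0 1]
M⁻¹ · (-8/13, -53/13)ᵀ = (1, 4)ᵀ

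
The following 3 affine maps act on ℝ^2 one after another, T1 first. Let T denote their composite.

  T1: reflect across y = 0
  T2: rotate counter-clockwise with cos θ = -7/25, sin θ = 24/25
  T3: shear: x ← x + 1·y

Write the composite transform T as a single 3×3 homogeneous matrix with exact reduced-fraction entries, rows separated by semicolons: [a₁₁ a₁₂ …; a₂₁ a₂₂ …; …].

T1 = [1 0 0; 0 -1 0; 0 0 1]
T2·T1 = [-7/25 24/25 0; 24/25 7/25 0; 0 0 1]
T3·…·T1 = [17/25 31/25 0; 24/25 7/25 0; 0 0 1]

T = [17/25 31/25 0; 24/25 7/25 0; 0 0 1]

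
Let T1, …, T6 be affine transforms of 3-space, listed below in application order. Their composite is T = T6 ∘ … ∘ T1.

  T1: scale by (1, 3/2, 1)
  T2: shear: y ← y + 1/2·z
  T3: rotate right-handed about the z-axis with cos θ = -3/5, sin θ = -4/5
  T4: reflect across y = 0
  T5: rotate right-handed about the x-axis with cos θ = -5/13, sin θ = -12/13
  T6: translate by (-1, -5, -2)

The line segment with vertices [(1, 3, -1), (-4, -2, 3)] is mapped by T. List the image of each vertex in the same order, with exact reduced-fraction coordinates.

T1 scale by (1, 3/2, 1): (1, 3, -1) → (1, 9/2, -1); (-4, -2, 3) → (-4, -3, 3)
T2 shear: y ← y + 1/2·z: (1, 9/2, -1) → (1, 4, -1); (-4, -3, 3) → (-4, -3/2, 3)
T3 rotate right-handed about the z-axis with cos θ = -3/5, sin θ = -4/5: (1, 4, -1) → (13/5, -16/5, -1); (-4, -3/2, 3) → (6/5, 41/10, 3)
T4 reflect across y = 0: (13/5, -16/5, -1) → (13/5, 16/5, -1); (6/5, 41/10, 3) → (6/5, -41/10, 3)
T5 rotate right-handed about the x-axis with cos θ = -5/13, sin θ = -12/13: (13/5, 16/5, -1) → (13/5, -28/13, -167/65); (6/5, -41/10, 3) → (6/5, 113/26, 171/65)
T6 translate by (-1, -5, -2): (13/5, -28/13, -167/65) → (8/5, -93/13, -297/65); (6/5, 113/26, 171/65) → (1/5, -17/26, 41/65)

image vertices: (8/5, -93/13, -297/65), (1/5, -17/26, 41/65)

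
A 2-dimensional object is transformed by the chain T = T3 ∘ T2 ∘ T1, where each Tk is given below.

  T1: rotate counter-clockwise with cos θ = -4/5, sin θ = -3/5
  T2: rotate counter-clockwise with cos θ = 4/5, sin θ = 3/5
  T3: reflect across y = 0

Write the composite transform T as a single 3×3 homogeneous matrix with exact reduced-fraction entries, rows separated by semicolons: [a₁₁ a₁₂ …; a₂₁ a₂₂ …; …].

T1 = [-4/5 3/5 0; -3/5 -4/5 0; 0 0 1]
T2·T1 = [-7/25 24/25 0; -24/25 -7/25 0; 0 0 1]
T3·…·T1 = [-7/25 24/25 0; 24/25 7/25 0; 0 0 1]

T = [-7/25 24/25 0; 24/25 7/25 0; 0 0 1]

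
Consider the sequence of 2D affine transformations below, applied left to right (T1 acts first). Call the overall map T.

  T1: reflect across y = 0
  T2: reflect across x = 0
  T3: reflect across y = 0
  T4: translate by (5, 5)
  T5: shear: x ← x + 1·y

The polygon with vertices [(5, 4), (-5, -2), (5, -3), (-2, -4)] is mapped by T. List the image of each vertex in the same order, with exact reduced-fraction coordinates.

T1 reflect across y = 0: (5, 4) → (5, -4); (-5, -2) → (-5, 2); (5, -3) → (5, 3); (-2, -4) → (-2, 4)
T2 reflect across x = 0: (5, -4) → (-5, -4); (-5, 2) → (5, 2); (5, 3) → (-5, 3); (-2, 4) → (2, 4)
T3 reflect across y = 0: (-5, -4) → (-5, 4); (5, 2) → (5, -2); (-5, 3) → (-5, -3); (2, 4) → (2, -4)
T4 translate by (5, 5): (-5, 4) → (0, 9); (5, -2) → (10, 3); (-5, -3) → (0, 2); (2, -4) → (7, 1)
T5 shear: x ← x + 1·y: (0, 9) → (9, 9); (10, 3) → (13, 3); (0, 2) → (2, 2); (7, 1) → (8, 1)

image vertices: (9, 9), (13, 3), (2, 2), (8, 1)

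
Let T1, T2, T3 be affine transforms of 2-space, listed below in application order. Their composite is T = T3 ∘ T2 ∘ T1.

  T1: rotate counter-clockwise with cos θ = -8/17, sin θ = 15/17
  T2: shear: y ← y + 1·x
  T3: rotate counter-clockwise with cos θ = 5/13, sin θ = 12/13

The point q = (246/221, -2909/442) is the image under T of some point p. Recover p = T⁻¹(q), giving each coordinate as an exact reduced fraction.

p = (9/2, 4)

T1 = [-8/17 -15/17 0; 15/17 -8/17 0; 0 0 1]
T2·T1 = [-8/17 -15/17 0; 7/17 -23/17 0; 0 0 1]
T3·…·T1 = [-124/221 201/221 0; -61/221 -295/221 0; 0 0 1]
det M = 1; M⁻¹ = [-295/221 -201/221 0; 61/221 -124/221 0; 0 0 1]
M⁻¹ · (246/221, -2909/442)ᵀ = (9/2, 4)ᵀ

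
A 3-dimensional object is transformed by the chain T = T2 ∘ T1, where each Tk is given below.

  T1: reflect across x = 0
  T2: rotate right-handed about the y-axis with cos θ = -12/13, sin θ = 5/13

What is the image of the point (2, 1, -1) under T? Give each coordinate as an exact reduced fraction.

T1 reflect across x = 0: (2, 1, -1) → (-2, 1, -1)
T2 rotate right-handed about the y-axis with cos θ = -12/13, sin θ = 5/13: (-2, 1, -1) → (19/13, 1, 22/13)

T(p) = (19/13, 1, 22/13)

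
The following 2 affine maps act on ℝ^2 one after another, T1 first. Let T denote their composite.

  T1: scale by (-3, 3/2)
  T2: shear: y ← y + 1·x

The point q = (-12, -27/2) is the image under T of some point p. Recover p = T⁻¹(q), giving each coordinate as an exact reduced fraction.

T1 = [-3 0 0; 0 3/2 0; 0 0 1]
T2·T1 = [-3 0 0; -3 3/2 0; 0 0 1]
det M = -9/2; M⁻¹ = [-1/3 0 0; -2/3 2/3 0; 0 0 1]
M⁻¹ · (-12, -27/2)ᵀ = (4, -1)ᵀ

p = (4, -1)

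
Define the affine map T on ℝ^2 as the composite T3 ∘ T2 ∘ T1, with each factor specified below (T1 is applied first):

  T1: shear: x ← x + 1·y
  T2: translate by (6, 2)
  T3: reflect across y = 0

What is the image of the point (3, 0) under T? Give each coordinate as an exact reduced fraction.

T1 shear: x ← x + 1·y: (3, 0) → (3, 0)
T2 translate by (6, 2): (3, 0) → (9, 2)
T3 reflect across y = 0: (9, 2) → (9, -2)

T(p) = (9, -2)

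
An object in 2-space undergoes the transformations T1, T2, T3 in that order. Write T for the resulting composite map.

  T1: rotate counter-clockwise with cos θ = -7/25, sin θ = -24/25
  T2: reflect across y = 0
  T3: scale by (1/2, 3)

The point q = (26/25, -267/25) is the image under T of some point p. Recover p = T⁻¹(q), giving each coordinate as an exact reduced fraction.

T1 = [-7/25 24/25 0; -24/25 -7/25 0; 0 0 1]
T2·T1 = [-7/25 24/25 0; 24/25 7/25 0; 0 0 1]
T3·…·T1 = [-7/50 12/25 0; 72/25 21/25 0; 0 0 1]
det M = -3/2; M⁻¹ = [-14/25 8/25 0; 48/25 7/75 0; 0 0 1]
M⁻¹ · (26/25, -267/25)ᵀ = (-4, 1)ᵀ

p = (-4, 1)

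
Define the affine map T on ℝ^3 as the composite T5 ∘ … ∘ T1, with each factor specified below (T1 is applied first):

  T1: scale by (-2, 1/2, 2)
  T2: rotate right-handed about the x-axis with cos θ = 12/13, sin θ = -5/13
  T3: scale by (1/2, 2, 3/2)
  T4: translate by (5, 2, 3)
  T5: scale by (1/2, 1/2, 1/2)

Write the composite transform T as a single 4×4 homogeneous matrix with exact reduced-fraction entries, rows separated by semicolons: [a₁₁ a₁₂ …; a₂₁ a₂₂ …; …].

T = [-1/2 0 0 5/2; 0 6/13 10/13 1; 0 -15/104 18/13 3/2; 0 0 0 1]

T1 = [-2 0 0 0; 0 1/2 0 0; 0 0 2 0; 0 0 0 1]
T2·T1 = [-2 0 0 0; 0 6/13 10/13 0; 0 -5/26 24/13 0; 0 0 0 1]
T3·…·T1 = [-1 0 0 0; 0 12/13 20/13 0; 0 -15/52 36/13 0; 0 0 0 1]
T4·…·T1 = [-1 0 0 5; 0 12/13 20/13 2; 0 -15/52 36/13 3; 0 0 0 1]
T5·…·T1 = [-1/2 0 0 5/2; 0 6/13 10/13 1; 0 -15/104 18/13 3/2; 0 0 0 1]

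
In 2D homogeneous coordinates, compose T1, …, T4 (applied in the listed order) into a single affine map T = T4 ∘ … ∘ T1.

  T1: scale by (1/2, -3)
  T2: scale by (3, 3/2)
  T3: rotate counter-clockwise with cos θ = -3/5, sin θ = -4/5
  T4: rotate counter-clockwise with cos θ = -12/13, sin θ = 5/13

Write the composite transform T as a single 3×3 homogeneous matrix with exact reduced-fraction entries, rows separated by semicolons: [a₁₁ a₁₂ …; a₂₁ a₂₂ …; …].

T = [84/65 297/130 0; 99/130 -252/65 0; 0 0 1]

T1 = [1/2 0 0; 0 -3 0; 0 0 1]
T2·T1 = [3/2 0 0; 0 -9/2 0; 0 0 1]
T3·…·T1 = [-9/10 -18/5 0; -6/5 27/10 0; 0 0 1]
T4·…·T1 = [84/65 297/130 0; 99/130 -252/65 0; 0 0 1]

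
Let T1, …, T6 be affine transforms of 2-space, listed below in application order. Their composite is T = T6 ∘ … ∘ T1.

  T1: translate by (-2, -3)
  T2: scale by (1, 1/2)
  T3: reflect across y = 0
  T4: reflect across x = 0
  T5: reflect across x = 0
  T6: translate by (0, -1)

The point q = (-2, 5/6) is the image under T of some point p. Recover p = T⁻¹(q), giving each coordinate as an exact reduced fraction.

T1 = [1 0 -2; 0 1 -3; 0 0 1]
T2·T1 = [1 0 -2; 0 1/2 -3/2; 0 0 1]
T3·…·T1 = [1 0 -2; 0 -1/2 3/2; 0 0 1]
T4·…·T1 = [-1 0 2; 0 -1/2 3/2; 0 0 1]
T5·…·T1 = [1 0 -2; 0 -1/2 3/2; 0 0 1]
T6·…·T1 = [1 0 -2; 0 -1/2 1/2; 0 0 1]
det M = -1/2; M⁻¹ = [1 0 2; 0 -2 1; 0 0 1]
M⁻¹ · (-2, 5/6)ᵀ = (0, -2/3)ᵀ

p = (0, -2/3)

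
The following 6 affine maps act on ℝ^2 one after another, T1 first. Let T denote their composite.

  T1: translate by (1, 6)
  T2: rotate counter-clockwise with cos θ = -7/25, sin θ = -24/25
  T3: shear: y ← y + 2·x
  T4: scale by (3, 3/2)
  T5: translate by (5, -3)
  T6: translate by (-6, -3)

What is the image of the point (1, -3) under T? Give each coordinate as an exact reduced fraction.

T(p) = (149/25, -159/50)

T1 translate by (1, 6): (1, -3) → (2, 3)
T2 rotate counter-clockwise with cos θ = -7/25, sin θ = -24/25: (2, 3) → (58/25, -69/25)
T3 shear: y ← y + 2·x: (58/25, -69/25) → (58/25, 47/25)
T4 scale by (3, 3/2): (58/25, 47/25) → (174/25, 141/50)
T5 translate by (5, -3): (174/25, 141/50) → (299/25, -9/50)
T6 translate by (-6, -3): (299/25, -9/50) → (149/25, -159/50)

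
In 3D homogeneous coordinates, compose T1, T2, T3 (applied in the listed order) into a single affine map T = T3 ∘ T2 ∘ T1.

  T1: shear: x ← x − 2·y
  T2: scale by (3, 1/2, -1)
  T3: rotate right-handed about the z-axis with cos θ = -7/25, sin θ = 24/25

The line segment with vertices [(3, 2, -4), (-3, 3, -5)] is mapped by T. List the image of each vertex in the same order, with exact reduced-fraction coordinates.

image vertices: (-3/25, -79/25, 4), (153/25, -1317/50, 5)

T1 shear: x ← x − 2·y: (3, 2, -4) → (-1, 2, -4); (-3, 3, -5) → (-9, 3, -5)
T2 scale by (3, 1/2, -1): (-1, 2, -4) → (-3, 1, 4); (-9, 3, -5) → (-27, 3/2, 5)
T3 rotate right-handed about the z-axis with cos θ = -7/25, sin θ = 24/25: (-3, 1, 4) → (-3/25, -79/25, 4); (-27, 3/2, 5) → (153/25, -1317/50, 5)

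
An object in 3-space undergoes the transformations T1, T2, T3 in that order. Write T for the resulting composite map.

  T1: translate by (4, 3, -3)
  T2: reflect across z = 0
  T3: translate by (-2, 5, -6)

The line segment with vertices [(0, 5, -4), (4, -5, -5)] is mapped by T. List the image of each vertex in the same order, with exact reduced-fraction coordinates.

T1 translate by (4, 3, -3): (0, 5, -4) → (4, 8, -7); (4, -5, -5) → (8, -2, -8)
T2 reflect across z = 0: (4, 8, -7) → (4, 8, 7); (8, -2, -8) → (8, -2, 8)
T3 translate by (-2, 5, -6): (4, 8, 7) → (2, 13, 1); (8, -2, 8) → (6, 3, 2)

image vertices: (2, 13, 1), (6, 3, 2)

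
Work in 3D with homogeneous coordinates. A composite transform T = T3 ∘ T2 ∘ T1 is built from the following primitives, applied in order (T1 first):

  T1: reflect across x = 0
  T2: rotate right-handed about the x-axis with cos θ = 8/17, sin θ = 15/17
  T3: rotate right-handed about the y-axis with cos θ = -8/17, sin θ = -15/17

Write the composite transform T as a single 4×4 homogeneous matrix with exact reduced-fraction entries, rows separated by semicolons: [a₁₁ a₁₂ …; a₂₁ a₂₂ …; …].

T = [8/17 -225/289 -120/289 0; 0 8/17 -15/17 0; -15/17 -120/289 -64/289 0; 0 0 0 1]

T1 = [-1 0 0 0; 0 1 0 0; 0 0 1 0; 0 0 0 1]
T2·T1 = [-1 0 0 0; 0 8/17 -15/17 0; 0 15/17 8/17 0; 0 0 0 1]
T3·…·T1 = [8/17 -225/289 -120/289 0; 0 8/17 -15/17 0; -15/17 -120/289 -64/289 0; 0 0 0 1]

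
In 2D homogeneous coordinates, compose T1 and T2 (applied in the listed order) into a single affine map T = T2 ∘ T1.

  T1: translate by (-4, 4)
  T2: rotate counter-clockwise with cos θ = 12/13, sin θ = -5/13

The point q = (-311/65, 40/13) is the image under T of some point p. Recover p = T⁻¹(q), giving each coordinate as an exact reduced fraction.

p = (-8/5, -3)

T1 = [1 0 -4; 0 1 4; 0 0 1]
T2·T1 = [12/13 5/13 -28/13; -5/13 12/13 68/13; 0 0 1]
det M = 1; M⁻¹ = [12/13 -5/13 4; 5/13 12/13 -4; 0 0 1]
M⁻¹ · (-311/65, 40/13)ᵀ = (-8/5, -3)ᵀ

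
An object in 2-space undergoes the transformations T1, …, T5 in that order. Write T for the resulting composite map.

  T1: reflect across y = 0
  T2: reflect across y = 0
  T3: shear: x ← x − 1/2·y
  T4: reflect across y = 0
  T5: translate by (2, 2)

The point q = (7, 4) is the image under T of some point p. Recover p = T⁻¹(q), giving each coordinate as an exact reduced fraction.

p = (4, -2)

T1 = [1 0 0; 0 -1 0; 0 0 1]
T2·T1 = [1 0 0; 0 1 0; 0 0 1]
T3·…·T1 = [1 -1/2 0; 0 1 0; 0 0 1]
T4·…·T1 = [1 -1/2 0; 0 -1 0; 0 0 1]
T5·…·T1 = [1 -1/2 2; 0 -1 2; 0 0 1]
det M = -1; M⁻¹ = [1 -1/2 -1; 0 -1 2; 0 0 1]
M⁻¹ · (7, 4)ᵀ = (4, -2)ᵀ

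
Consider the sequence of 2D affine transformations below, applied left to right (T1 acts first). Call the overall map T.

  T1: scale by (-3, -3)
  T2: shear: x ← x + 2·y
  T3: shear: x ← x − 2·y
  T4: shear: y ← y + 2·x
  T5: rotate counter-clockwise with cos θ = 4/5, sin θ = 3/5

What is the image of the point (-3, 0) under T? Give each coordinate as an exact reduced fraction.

T(p) = (-18/5, 99/5)

T1 scale by (-3, -3): (-3, 0) → (9, 0)
T2 shear: x ← x + 2·y: (9, 0) → (9, 0)
T3 shear: x ← x − 2·y: (9, 0) → (9, 0)
T4 shear: y ← y + 2·x: (9, 0) → (9, 18)
T5 rotate counter-clockwise with cos θ = 4/5, sin θ = 3/5: (9, 18) → (-18/5, 99/5)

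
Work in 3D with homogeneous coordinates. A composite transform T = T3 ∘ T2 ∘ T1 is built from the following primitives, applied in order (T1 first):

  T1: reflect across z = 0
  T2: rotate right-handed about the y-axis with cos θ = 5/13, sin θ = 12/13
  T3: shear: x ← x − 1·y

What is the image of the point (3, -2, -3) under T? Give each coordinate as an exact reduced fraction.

T(p) = (77/13, -2, -21/13)

T1 reflect across z = 0: (3, -2, -3) → (3, -2, 3)
T2 rotate right-handed about the y-axis with cos θ = 5/13, sin θ = 12/13: (3, -2, 3) → (51/13, -2, -21/13)
T3 shear: x ← x − 1·y: (51/13, -2, -21/13) → (77/13, -2, -21/13)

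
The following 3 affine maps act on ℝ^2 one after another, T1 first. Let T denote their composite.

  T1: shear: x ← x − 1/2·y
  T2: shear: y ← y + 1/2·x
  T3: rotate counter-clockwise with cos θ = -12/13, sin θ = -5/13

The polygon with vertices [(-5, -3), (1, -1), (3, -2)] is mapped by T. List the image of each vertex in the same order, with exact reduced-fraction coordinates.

image vertices: (73/52, 149/26), (-77/52, -9/26), (-48/13, -20/13)

T1 shear: x ← x − 1/2·y: (-5, -3) → (-7/2, -3); (1, -1) → (3/2, -1); (3, -2) → (4, -2)
T2 shear: y ← y + 1/2·x: (-7/2, -3) → (-7/2, -19/4); (3/2, -1) → (3/2, -1/4); (4, -2) → (4, 0)
T3 rotate counter-clockwise with cos θ = -12/13, sin θ = -5/13: (-7/2, -19/4) → (73/52, 149/26); (3/2, -1/4) → (-77/52, -9/26); (4, 0) → (-48/13, -20/13)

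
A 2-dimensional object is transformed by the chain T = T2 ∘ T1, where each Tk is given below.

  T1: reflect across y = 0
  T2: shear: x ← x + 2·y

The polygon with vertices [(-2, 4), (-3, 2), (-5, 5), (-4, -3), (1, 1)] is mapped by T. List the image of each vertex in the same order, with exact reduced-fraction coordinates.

image vertices: (-10, -4), (-7, -2), (-15, -5), (2, 3), (-1, -1)

T1 reflect across y = 0: (-2, 4) → (-2, -4); (-3, 2) → (-3, -2); (-5, 5) → (-5, -5); (-4, -3) → (-4, 3); (1, 1) → (1, -1)
T2 shear: x ← x + 2·y: (-2, -4) → (-10, -4); (-3, -2) → (-7, -2); (-5, -5) → (-15, -5); (-4, 3) → (2, 3); (1, -1) → (-1, -1)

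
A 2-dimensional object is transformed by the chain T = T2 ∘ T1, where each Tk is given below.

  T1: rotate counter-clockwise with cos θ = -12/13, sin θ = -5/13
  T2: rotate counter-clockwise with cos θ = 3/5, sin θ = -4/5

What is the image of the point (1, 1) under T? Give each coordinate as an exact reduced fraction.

T1 rotate counter-clockwise with cos θ = -12/13, sin θ = -5/13: (1, 1) → (-7/13, -17/13)
T2 rotate counter-clockwise with cos θ = 3/5, sin θ = -4/5: (-7/13, -17/13) → (-89/65, -23/65)

T(p) = (-89/65, -23/65)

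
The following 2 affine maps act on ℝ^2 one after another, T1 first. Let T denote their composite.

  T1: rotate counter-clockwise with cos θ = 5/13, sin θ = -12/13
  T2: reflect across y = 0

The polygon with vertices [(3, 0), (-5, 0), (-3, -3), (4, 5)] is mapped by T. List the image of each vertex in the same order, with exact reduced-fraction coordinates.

image vertices: (15/13, 36/13), (-25/13, -60/13), (-51/13, -21/13), (80/13, 23/13)

T1 rotate counter-clockwise with cos θ = 5/13, sin θ = -12/13: (3, 0) → (15/13, -36/13); (-5, 0) → (-25/13, 60/13); (-3, -3) → (-51/13, 21/13); (4, 5) → (80/13, -23/13)
T2 reflect across y = 0: (15/13, -36/13) → (15/13, 36/13); (-25/13, 60/13) → (-25/13, -60/13); (-51/13, 21/13) → (-51/13, -21/13); (80/13, -23/13) → (80/13, 23/13)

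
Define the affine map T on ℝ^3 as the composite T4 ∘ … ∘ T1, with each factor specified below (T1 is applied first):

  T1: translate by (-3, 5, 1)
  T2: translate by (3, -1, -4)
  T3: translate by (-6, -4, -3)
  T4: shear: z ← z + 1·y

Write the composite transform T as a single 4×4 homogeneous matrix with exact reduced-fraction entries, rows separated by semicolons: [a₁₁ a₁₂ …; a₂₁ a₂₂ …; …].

T1 = [1 0 0 -3; 0 1 0 5; 0 0 1 1; 0 0 0 1]
T2·T1 = [1 0 0 0; 0 1 0 4; 0 0 1 -3; 0 0 0 1]
T3·…·T1 = [1 0 0 -6; 0 1 0 0; 0 0 1 -6; 0 0 0 1]
T4·…·T1 = [1 0 0 -6; 0 1 0 0; 0 1 1 -6; 0 0 0 1]

T = [1 0 0 -6; 0 1 0 0; 0 1 1 -6; 0 0 0 1]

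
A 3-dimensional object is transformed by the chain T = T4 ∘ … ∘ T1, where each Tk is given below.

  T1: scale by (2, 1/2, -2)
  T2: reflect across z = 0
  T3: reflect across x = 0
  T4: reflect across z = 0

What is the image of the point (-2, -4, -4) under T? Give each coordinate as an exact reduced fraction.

T1 scale by (2, 1/2, -2): (-2, -4, -4) → (-4, -2, 8)
T2 reflect across z = 0: (-4, -2, 8) → (-4, -2, -8)
T3 reflect across x = 0: (-4, -2, -8) → (4, -2, -8)
T4 reflect across z = 0: (4, -2, -8) → (4, -2, 8)

T(p) = (4, -2, 8)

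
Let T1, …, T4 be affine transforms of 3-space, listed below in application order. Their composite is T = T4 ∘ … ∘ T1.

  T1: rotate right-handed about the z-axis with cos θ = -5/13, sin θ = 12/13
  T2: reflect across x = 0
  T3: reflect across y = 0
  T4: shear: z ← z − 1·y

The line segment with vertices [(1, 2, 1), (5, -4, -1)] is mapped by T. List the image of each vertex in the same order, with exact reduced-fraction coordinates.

image vertices: (29/13, -2/13, 15/13), (-23/13, -80/13, 67/13)

T1 rotate right-handed about the z-axis with cos θ = -5/13, sin θ = 12/13: (1, 2, 1) → (-29/13, 2/13, 1); (5, -4, -1) → (23/13, 80/13, -1)
T2 reflect across x = 0: (-29/13, 2/13, 1) → (29/13, 2/13, 1); (23/13, 80/13, -1) → (-23/13, 80/13, -1)
T3 reflect across y = 0: (29/13, 2/13, 1) → (29/13, -2/13, 1); (-23/13, 80/13, -1) → (-23/13, -80/13, -1)
T4 shear: z ← z − 1·y: (29/13, -2/13, 1) → (29/13, -2/13, 15/13); (-23/13, -80/13, -1) → (-23/13, -80/13, 67/13)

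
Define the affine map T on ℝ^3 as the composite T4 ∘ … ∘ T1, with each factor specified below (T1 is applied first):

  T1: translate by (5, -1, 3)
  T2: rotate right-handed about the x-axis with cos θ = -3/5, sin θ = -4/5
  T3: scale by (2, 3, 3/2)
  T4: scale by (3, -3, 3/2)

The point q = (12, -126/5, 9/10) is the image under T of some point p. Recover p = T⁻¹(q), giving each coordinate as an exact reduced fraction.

T1 = [1 0 0 5; 0 1 0 -1; 0 0 1 3; 0 0 0 1]
T2·T1 = [1 0 0 5; 0 -3/5 4/5 3; 0 -4/5 -3/5 -1; 0 0 0 1]
T3·…·T1 = [2 0 0 10; 0 -9/5 12/5 9; 0 -6/5 -9/10 -3/2; 0 0 0 1]
T4·…·T1 = [6 0 0 30; 0 27/5 -36/5 -27; 0 -9/5 -27/20 -9/4; 0 0 0 1]
det M = -243/2; M⁻¹ = [1/6 0 0 -5; 0 1/15 -16/45 1; 0 -4/45 -4/15 -3; 0 0 0 1]
M⁻¹ · (12, -126/5, 9/10)ᵀ = (-3, -1, -1)ᵀ

p = (-3, -1, -1)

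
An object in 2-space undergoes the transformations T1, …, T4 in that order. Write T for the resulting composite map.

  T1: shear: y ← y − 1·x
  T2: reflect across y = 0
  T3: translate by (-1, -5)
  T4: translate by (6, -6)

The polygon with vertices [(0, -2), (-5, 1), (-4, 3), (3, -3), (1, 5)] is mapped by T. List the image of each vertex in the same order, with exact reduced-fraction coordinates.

T1 shear: y ← y − 1·x: (0, -2) → (0, -2); (-5, 1) → (-5, 6); (-4, 3) → (-4, 7); (3, -3) → (3, -6); (1, 5) → (1, 4)
T2 reflect across y = 0: (0, -2) → (0, 2); (-5, 6) → (-5, -6); (-4, 7) → (-4, -7); (3, -6) → (3, 6); (1, 4) → (1, -4)
T3 translate by (-1, -5): (0, 2) → (-1, -3); (-5, -6) → (-6, -11); (-4, -7) → (-5, -12); (3, 6) → (2, 1); (1, -4) → (0, -9)
T4 translate by (6, -6): (-1, -3) → (5, -9); (-6, -11) → (0, -17); (-5, -12) → (1, -18); (2, 1) → (8, -5); (0, -9) → (6, -15)

image vertices: (5, -9), (0, -17), (1, -18), (8, -5), (6, -15)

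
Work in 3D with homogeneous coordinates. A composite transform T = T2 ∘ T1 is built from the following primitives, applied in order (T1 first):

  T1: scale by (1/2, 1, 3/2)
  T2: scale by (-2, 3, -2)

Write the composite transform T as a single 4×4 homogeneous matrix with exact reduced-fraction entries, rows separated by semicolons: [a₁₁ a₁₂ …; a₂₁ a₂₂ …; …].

T1 = [1/2 0 0 0; 0 1 0 0; 0 0 3/2 0; 0 0 0 1]
T2·T1 = [-1 0 0 0; 0 3 0 0; 0 0 -3 0; 0 0 0 1]

T = [-1 0 0 0; 0 3 0 0; 0 0 -3 0; 0 0 0 1]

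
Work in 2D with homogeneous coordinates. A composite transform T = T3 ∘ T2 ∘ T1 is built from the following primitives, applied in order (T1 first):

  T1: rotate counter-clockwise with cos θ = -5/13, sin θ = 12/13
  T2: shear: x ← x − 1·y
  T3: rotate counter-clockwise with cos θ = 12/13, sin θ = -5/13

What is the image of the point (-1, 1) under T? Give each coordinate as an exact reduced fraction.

T(p) = (35/169, -254/169)

T1 rotate counter-clockwise with cos θ = -5/13, sin θ = 12/13: (-1, 1) → (-7/13, -17/13)
T2 shear: x ← x − 1·y: (-7/13, -17/13) → (10/13, -17/13)
T3 rotate counter-clockwise with cos θ = 12/13, sin θ = -5/13: (10/13, -17/13) → (35/169, -254/169)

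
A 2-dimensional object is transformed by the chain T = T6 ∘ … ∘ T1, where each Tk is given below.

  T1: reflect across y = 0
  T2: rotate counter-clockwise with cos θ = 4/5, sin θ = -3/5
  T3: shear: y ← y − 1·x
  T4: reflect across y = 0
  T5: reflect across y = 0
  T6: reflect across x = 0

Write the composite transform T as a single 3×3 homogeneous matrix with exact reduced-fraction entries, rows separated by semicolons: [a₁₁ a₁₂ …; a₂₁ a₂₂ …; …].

T = [-4/5 3/5 0; -7/5 -1/5 0; 0 0 1]

T1 = [1 0 0; 0 -1 0; 0 0 1]
T2·T1 = [4/5 -3/5 0; -3/5 -4/5 0; 0 0 1]
T3·…·T1 = [4/5 -3/5 0; -7/5 -1/5 0; 0 0 1]
T4·…·T1 = [4/5 -3/5 0; 7/5 1/5 0; 0 0 1]
T5·…·T1 = [4/5 -3/5 0; -7/5 -1/5 0; 0 0 1]
T6·…·T1 = [-4/5 3/5 0; -7/5 -1/5 0; 0 0 1]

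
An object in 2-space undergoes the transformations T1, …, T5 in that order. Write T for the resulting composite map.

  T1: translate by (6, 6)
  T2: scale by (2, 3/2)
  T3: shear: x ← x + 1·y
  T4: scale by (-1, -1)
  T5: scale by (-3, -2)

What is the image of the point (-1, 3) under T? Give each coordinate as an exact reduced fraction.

T1 translate by (6, 6): (-1, 3) → (5, 9)
T2 scale by (2, 3/2): (5, 9) → (10, 27/2)
T3 shear: x ← x + 1·y: (10, 27/2) → (47/2, 27/2)
T4 scale by (-1, -1): (47/2, 27/2) → (-47/2, -27/2)
T5 scale by (-3, -2): (-47/2, -27/2) → (141/2, 27)

T(p) = (141/2, 27)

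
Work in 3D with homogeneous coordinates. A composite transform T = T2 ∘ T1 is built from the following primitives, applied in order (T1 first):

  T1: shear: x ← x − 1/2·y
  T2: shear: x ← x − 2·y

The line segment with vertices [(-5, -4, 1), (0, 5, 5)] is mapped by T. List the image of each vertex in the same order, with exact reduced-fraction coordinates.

image vertices: (5, -4, 1), (-25/2, 5, 5)

T1 shear: x ← x − 1/2·y: (-5, -4, 1) → (-3, -4, 1); (0, 5, 5) → (-5/2, 5, 5)
T2 shear: x ← x − 2·y: (-3, -4, 1) → (5, -4, 1); (-5/2, 5, 5) → (-25/2, 5, 5)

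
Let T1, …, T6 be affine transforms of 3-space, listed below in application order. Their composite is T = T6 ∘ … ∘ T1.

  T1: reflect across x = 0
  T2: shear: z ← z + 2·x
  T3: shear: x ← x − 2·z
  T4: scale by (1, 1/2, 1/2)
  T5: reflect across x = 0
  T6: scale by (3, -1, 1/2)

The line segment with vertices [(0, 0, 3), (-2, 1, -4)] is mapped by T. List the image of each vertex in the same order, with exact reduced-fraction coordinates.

T1 reflect across x = 0: (0, 0, 3) → (0, 0, 3); (-2, 1, -4) → (2, 1, -4)
T2 shear: z ← z + 2·x: (0, 0, 3) → (0, 0, 3); (2, 1, -4) → (2, 1, 0)
T3 shear: x ← x − 2·z: (0, 0, 3) → (-6, 0, 3); (2, 1, 0) → (2, 1, 0)
T4 scale by (1, 1/2, 1/2): (-6, 0, 3) → (-6, 0, 3/2); (2, 1, 0) → (2, 1/2, 0)
T5 reflect across x = 0: (-6, 0, 3/2) → (6, 0, 3/2); (2, 1/2, 0) → (-2, 1/2, 0)
T6 scale by (3, -1, 1/2): (6, 0, 3/2) → (18, 0, 3/4); (-2, 1/2, 0) → (-6, -1/2, 0)

image vertices: (18, 0, 3/4), (-6, -1/2, 0)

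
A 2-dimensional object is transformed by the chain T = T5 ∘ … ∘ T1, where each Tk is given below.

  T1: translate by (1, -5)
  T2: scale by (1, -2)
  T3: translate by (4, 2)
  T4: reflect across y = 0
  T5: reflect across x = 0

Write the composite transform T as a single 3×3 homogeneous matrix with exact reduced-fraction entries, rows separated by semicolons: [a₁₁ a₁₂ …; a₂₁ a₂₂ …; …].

T1 = [1 0 1; 0 1 -5; 0 0 1]
T2·T1 = [1 0 1; 0 -2 10; 0 0 1]
T3·…·T1 = [1 0 5; 0 -2 12; 0 0 1]
T4·…·T1 = [1 0 5; 0 2 -12; 0 0 1]
T5·…·T1 = [-1 0 -5; 0 2 -12; 0 0 1]

T = [-1 0 -5; 0 2 -12; 0 0 1]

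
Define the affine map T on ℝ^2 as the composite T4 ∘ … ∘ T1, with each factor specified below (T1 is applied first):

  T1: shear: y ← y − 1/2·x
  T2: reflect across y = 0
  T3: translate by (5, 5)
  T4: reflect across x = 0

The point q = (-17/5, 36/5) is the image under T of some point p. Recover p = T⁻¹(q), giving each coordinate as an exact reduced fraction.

p = (-8/5, -3)

T1 = [1 0 0; -1/2 1 0; 0 0 1]
T2·T1 = [1 0 0; 1/2 -1 0; 0 0 1]
T3·…·T1 = [1 0 5; 1/2 -1 5; 0 0 1]
T4·…·T1 = [-1 0 -5; 1/2 -1 5; 0 0 1]
det M = 1; M⁻¹ = [-1 0 -5; -1/2 -1 5/2; 0 0 1]
M⁻¹ · (-17/5, 36/5)ᵀ = (-8/5, -3)ᵀ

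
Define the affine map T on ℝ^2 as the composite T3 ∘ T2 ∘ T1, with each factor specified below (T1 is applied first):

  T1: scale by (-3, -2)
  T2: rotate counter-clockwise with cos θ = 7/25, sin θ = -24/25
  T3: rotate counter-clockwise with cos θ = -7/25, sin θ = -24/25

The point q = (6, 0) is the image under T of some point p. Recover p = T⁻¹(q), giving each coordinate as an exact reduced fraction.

T1 = [-3 0 0; 0 -2 0; 0 0 1]
T2·T1 = [-21/25 -48/25 0; 72/25 -14/25 0; 0 0 1]
T3·…·T1 = [3 0 0; 0 2 0; 0 0 1]
det M = 6; M⁻¹ = [1/3 0 0; 0 1/2 0; 0 0 1]
M⁻¹ · (6, 0)ᵀ = (2, 0)ᵀ

p = (2, 0)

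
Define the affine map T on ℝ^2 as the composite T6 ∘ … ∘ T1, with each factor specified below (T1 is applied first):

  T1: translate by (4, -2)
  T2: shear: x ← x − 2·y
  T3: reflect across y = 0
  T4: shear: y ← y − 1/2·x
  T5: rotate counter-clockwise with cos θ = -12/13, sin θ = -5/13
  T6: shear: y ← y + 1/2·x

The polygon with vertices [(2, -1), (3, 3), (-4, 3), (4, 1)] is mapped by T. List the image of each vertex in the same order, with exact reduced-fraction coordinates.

image vertices: (-159/13, -207/26), (-155/26, -87/52), (24/13, 22/13), (-140/13, -72/13)

T1 translate by (4, -2): (2, -1) → (6, -3); (3, 3) → (7, 1); (-4, 3) → (0, 1); (4, 1) → (8, -1)
T2 shear: x ← x − 2·y: (6, -3) → (12, -3); (7, 1) → (5, 1); (0, 1) → (-2, 1); (8, -1) → (10, -1)
T3 reflect across y = 0: (12, -3) → (12, 3); (5, 1) → (5, -1); (-2, 1) → (-2, -1); (10, -1) → (10, 1)
T4 shear: y ← y − 1/2·x: (12, 3) → (12, -3); (5, -1) → (5, -7/2); (-2, -1) → (-2, 0); (10, 1) → (10, -4)
T5 rotate counter-clockwise with cos θ = -12/13, sin θ = -5/13: (12, -3) → (-159/13, -24/13); (5, -7/2) → (-155/26, 17/13); (-2, 0) → (24/13, 10/13); (10, -4) → (-140/13, -2/13)
T6 shear: y ← y + 1/2·x: (-159/13, -24/13) → (-159/13, -207/26); (-155/26, 17/13) → (-155/26, -87/52); (24/13, 10/13) → (24/13, 22/13); (-140/13, -2/13) → (-140/13, -72/13)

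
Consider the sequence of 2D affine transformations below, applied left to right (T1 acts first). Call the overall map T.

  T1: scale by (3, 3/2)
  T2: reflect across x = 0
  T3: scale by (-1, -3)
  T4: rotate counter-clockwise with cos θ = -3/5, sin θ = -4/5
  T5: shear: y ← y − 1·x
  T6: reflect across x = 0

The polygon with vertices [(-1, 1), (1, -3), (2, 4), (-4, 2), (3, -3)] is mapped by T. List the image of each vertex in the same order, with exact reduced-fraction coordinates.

image vertices: (9/5, 69/10), (-9, -39/2), (18, 24), (0, 15), (-27/5, -207/10)

T1 scale by (3, 3/2): (-1, 1) → (-3, 3/2); (1, -3) → (3, -9/2); (2, 4) → (6, 6); (-4, 2) → (-12, 3); (3, -3) → (9, -9/2)
T2 reflect across x = 0: (-3, 3/2) → (3, 3/2); (3, -9/2) → (-3, -9/2); (6, 6) → (-6, 6); (-12, 3) → (12, 3); (9, -9/2) → (-9, -9/2)
T3 scale by (-1, -3): (3, 3/2) → (-3, -9/2); (-3, -9/2) → (3, 27/2); (-6, 6) → (6, -18); (12, 3) → (-12, -9); (-9, -9/2) → (9, 27/2)
T4 rotate counter-clockwise with cos θ = -3/5, sin θ = -4/5: (-3, -9/2) → (-9/5, 51/10); (3, 27/2) → (9, -21/2); (6, -18) → (-18, 6); (-12, -9) → (0, 15); (9, 27/2) → (27/5, -153/10)
T5 shear: y ← y − 1·x: (-9/5, 51/10) → (-9/5, 69/10); (9, -21/2) → (9, -39/2); (-18, 6) → (-18, 24); (0, 15) → (0, 15); (27/5, -153/10) → (27/5, -207/10)
T6 reflect across x = 0: (-9/5, 69/10) → (9/5, 69/10); (9, -39/2) → (-9, -39/2); (-18, 24) → (18, 24); (0, 15) → (0, 15); (27/5, -207/10) → (-27/5, -207/10)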